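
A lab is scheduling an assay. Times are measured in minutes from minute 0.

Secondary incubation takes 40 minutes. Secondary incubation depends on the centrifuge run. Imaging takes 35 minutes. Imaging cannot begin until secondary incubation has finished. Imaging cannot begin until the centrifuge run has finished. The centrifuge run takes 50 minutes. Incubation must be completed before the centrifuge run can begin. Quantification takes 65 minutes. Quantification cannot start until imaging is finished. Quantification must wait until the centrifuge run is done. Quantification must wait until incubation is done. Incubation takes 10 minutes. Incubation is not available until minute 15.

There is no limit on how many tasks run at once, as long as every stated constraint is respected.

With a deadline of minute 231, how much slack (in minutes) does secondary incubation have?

16

After its own release at minute 15, incubation can start at minute 15 and finishes at minute 25.
The centrifuge run cannot begin until incubation (finishes minute 25). It runs from minute 25 to 25 + 50 = minute 75.
Secondary incubation waits on the centrifuge run (finishes minute 75), so it starts at minute 75 and finishes at 75 + 40 = minute 115.

Working backward from the deadline:
To finish by minute 231, quantification (duration 65) must start no later than minute 166.
Imaging feeds into quantification (must start by minute 166); so imaging must finish by minute 166 and therefore start by minute 131.
Since imaging (must start by minute 131) depends on it, secondary incubation must finish by minute 131. Backing off its 40-minute duration gives a latest start of minute 91.
So secondary incubation can start as early as minute 75 and as late as minute 91, giving 91 − 75 = 16 minutes of slack.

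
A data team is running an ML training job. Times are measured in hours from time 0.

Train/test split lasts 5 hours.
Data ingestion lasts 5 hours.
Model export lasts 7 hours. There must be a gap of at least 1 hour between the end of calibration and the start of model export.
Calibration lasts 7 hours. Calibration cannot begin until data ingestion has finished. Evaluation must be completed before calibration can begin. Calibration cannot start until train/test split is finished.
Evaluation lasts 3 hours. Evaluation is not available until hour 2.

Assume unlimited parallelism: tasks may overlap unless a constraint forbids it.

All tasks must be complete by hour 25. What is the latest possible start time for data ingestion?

5

Nothing follows model export; the deadline of hour 25 is its only limit. It must start by 25 − 7 = hour 18.
Calibration has to be done before model export (must start by hour 18, minus 1-hour gap → hour 17). That means finishing by hour 17, i.e. starting by 17 − 7 = hour 10.
Data ingestion feeds into calibration (must start by hour 10); so data ingestion must finish by hour 10 and therefore start by hour 5.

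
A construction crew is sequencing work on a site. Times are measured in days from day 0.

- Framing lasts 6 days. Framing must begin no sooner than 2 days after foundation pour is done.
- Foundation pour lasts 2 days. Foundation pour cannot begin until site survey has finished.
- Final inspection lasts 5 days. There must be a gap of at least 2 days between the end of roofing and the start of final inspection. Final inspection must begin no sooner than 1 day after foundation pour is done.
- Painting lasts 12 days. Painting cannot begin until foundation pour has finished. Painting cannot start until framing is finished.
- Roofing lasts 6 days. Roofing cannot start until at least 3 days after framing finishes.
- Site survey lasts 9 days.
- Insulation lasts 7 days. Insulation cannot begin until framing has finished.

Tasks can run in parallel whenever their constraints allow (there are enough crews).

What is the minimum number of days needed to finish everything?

35

Site survey can start immediately at day 0; it finishes at day 9.
Foundation pour cannot begin until site survey (finishes day 9). It runs from day 9 to 9 + 2 = day 11.
After foundation pour (finishes day 11, plus 2-day gap → day 13), framing can start at day 13 and finishes at day 19.
Painting needs all of foundation pour (finishes day 11); framing (finishes day 19). That puts its earliest start at day 19; it finishes at 19 + 12 = day 31.
Insulation cannot begin until framing (finishes day 19). It runs from day 19 to 19 + 7 = day 26.
Roofing waits on framing (finishes day 19, plus 3-day gap → day 22), so it starts at day 22 and finishes at 22 + 6 = day 28.
Final inspection cannot start until roofing (finishes day 28, plus 2-day gap → day 30); foundation pour (finishes day 11, plus 1-day gap → day 12). The controlling bound is day 30, so final inspection finishes at 30 + 5 = day 35.
All tasks are finished once the last one completes. Finish times: Site survey at 9, Foundation pour at 11, Framing at 19, Roofing at 28, Insulation at 26, Painting at 31, Final inspection at 35. The latest is day 35.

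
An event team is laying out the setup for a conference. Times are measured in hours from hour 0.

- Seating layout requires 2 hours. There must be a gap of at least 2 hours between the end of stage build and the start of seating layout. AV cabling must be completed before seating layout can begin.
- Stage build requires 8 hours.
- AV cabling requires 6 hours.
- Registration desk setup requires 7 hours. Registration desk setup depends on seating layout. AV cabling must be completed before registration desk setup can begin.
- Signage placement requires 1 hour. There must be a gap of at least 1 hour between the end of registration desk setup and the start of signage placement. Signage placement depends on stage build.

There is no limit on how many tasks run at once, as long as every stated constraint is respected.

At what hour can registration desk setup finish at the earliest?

19

AV cabling has no prerequisites, so it starts at hour 0 and finishes at hour 6.
Stage build has no prerequisites, so it starts at hour 0 and finishes at hour 8.
Seating layout needs all of stage build (finishes hour 8, plus 2-hour gap → hour 10); AV cabling (finishes hour 6). That puts its earliest start at hour 10; it finishes at 10 + 2 = hour 12.
Registration desk setup needs all of seating layout (finishes hour 12); AV cabling (finishes hour 6). That puts its earliest start at hour 12; it finishes at 12 + 7 = hour 19.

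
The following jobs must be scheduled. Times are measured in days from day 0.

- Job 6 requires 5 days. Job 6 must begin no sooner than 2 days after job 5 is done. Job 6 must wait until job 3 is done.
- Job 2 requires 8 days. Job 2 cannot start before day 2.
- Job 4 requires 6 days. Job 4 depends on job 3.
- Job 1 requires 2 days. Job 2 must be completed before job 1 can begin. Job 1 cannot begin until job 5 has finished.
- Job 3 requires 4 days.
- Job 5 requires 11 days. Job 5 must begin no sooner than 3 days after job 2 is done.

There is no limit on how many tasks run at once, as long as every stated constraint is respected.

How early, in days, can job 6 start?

Nothing blocks job 3, so it runs from day 0 to day 4.
After its own release at day 2, job 2 can start at day 2 and finishes at day 10.
Job 5 cannot begin until job 2 (finishes day 10, plus 3-day gap → day 13). It runs from day 13 to 13 + 11 = day 24.
Job 6 waits on job 5 (finishes day 24, plus 2-day gap → day 26); job 3 (finishes day 4). The latest of these is day 26, which is the earliest job 6 can start.

26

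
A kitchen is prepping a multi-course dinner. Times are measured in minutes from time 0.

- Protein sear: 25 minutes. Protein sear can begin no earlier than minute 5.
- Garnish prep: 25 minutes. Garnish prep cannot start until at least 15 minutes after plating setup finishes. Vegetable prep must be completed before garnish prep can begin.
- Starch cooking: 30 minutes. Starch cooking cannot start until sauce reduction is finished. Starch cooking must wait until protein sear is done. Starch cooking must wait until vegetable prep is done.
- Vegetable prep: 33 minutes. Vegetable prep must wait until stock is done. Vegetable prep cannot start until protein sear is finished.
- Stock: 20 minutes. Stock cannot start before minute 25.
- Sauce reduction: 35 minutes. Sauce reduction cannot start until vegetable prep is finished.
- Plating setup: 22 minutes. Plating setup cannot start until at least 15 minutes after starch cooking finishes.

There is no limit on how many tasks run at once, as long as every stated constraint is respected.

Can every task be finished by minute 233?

Yes

Protein sear waits on its own release at minute 5, so it starts at minute 5 and finishes at 5 + 25 = minute 30.
Stock waits on its own release at minute 25, so it starts at minute 25 and finishes at 25 + 20 = minute 45.
Vegetable prep cannot start until stock (finishes minute 45); protein sear (finishes minute 30). The controlling bound is minute 45, so vegetable prep finishes at 45 + 33 = minute 78.
Sauce reduction cannot begin until vegetable prep (finishes minute 78). It runs from minute 78 to 78 + 35 = minute 113.
Starch cooking needs all of sauce reduction (finishes minute 113); protein sear (finishes minute 30); vegetable prep (finishes minute 78). That puts its earliest start at minute 113; it finishes at 113 + 30 = minute 143.
Plating setup waits on starch cooking (finishes minute 143, plus 15-minute gap → minute 158), so it starts at minute 158 and finishes at 158 + 22 = minute 180.
Garnish prep has to wait for plating setup (finishes minute 180, plus 15-minute gap → minute 195); vegetable prep (finishes minute 78). The latest of these is minute 195, so garnish prep runs minute 195 to 195 + 25 = minute 220.
Every task is finished by minute 220, which is no later than the deadline of 233, so the schedule is feasible.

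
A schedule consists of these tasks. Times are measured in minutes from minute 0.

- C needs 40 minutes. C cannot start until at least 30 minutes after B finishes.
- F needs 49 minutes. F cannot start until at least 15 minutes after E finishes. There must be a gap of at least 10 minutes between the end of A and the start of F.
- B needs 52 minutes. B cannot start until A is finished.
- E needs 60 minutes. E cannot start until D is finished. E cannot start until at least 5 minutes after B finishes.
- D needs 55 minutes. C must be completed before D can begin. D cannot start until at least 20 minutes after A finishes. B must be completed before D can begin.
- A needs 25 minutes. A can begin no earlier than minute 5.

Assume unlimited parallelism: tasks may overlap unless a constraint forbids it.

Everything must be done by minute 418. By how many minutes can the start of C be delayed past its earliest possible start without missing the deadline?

After its own release at minute 5, A can start at minute 5 and finishes at minute 30.
B waits on A (finishes minute 30), so it starts at minute 30 and finishes at 30 + 52 = minute 82.
After B (finishes minute 82, plus 30-minute gap → minute 112), C can start at minute 112 and finishes at minute 152.

Working backward from the deadline:
F has no dependents, so it just needs to finish by minute 418. Starting by 418 − 49 = minute 369 achieves that.
Since F (must start by minute 369, minus 15-minute gap → minute 354) depends on it, E must finish by minute 354. Backing off its 60-minute duration gives a latest start of minute 294.
D has to be done before E (must start by minute 294). That means finishing by minute 294, i.e. starting by 294 − 55 = minute 239.
Since D (must start by minute 239) depends on it, C must finish by minute 239. Backing off its 40-minute duration gives a latest start of minute 199.
So C can start as early as minute 112 and as late as minute 199, giving 199 − 112 = 87 minutes of slack.

87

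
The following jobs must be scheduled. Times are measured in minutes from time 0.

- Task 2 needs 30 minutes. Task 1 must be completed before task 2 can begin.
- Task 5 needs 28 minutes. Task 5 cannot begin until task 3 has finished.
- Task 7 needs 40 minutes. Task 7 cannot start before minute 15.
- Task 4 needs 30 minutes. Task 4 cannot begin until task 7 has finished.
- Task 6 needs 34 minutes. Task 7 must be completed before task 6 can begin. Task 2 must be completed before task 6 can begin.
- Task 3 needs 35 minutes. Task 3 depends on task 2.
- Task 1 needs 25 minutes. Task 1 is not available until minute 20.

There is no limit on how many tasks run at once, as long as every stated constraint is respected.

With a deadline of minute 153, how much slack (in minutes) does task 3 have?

15

After its own release at minute 20, task 1 can start at minute 20 and finishes at minute 45.
After task 1 (finishes minute 45), task 2 can start at minute 45 and finishes at minute 75.
Task 3 cannot begin until task 2 (finishes minute 75). It runs from minute 75 to 75 + 35 = minute 110.

Working backward from the deadline:
Nothing follows task 5; the deadline of minute 153 is its only limit. It must start by 153 − 28 = minute 125.
Task 3 has to be done before task 5 (must start by minute 125). That means finishing by minute 125, i.e. starting by 125 − 35 = minute 90.
So task 3 can start as early as minute 75 and as late as minute 90, giving 90 − 75 = 15 minutes of slack.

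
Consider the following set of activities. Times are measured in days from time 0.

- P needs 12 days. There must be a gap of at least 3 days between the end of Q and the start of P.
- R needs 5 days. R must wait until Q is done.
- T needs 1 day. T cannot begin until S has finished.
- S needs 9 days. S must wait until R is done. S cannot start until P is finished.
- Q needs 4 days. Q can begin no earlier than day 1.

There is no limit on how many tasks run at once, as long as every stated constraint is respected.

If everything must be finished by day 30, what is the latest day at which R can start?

To finish by day 30, T (duration 1) must start no later than day 29.
S must finish before T (must start by day 29). With a 9-day duration, S must start by 29 − 9 = day 20.
R feeds into S (must start by day 20); so R must finish by day 20 and therefore start by day 15.

15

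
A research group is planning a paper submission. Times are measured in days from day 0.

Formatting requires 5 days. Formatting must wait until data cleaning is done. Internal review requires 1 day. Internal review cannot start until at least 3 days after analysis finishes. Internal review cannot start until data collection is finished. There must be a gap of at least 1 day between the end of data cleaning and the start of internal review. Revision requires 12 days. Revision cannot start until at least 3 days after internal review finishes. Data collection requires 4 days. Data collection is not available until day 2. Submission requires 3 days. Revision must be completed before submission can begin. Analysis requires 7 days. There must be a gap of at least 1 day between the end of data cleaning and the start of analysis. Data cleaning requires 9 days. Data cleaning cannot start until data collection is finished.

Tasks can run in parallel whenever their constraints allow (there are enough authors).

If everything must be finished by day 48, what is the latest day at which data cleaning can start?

9

Submission must finish by day 48; it takes 3 days, so it must start by 48 − 3 = day 45.
Revision must finish before submission (must start by day 45). With a 12-day duration, revision must start by 45 − 12 = day 33.
Since revision (must start by day 33, minus 3-day gap → day 30) depends on it, internal review must finish by day 30. Backing off its 1-day duration gives a latest start of day 29.
Analysis has to be done before internal review (must start by day 29, minus 3-day gap → day 26). That means finishing by day 26, i.e. starting by 26 − 7 = day 19.
Nothing follows formatting; the deadline of day 48 is its only limit. It must start by 48 − 5 = day 43.
For data cleaning: analysis (must start by day 19, minus 1-day gap → day 18); internal review (must start by day 29, minus 1-day gap → day 28); formatting (must start by day 43). The most restrictive is day 18; with a 9-day duration, data cleaning must start by day 9.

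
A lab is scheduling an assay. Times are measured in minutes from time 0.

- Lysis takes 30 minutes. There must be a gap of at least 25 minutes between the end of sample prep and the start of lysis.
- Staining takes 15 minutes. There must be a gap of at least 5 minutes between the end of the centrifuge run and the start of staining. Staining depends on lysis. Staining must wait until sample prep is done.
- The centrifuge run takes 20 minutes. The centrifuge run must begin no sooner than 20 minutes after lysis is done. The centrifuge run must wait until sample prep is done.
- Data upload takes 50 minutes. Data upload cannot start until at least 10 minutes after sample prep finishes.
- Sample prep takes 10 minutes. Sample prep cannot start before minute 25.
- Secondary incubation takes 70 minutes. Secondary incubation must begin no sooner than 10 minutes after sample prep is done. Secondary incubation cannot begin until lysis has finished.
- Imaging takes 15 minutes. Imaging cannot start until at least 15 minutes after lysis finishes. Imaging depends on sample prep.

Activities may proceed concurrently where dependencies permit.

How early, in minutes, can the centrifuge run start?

After its own release at minute 25, sample prep can start at minute 25 and finishes at minute 35.
After sample prep (finishes minute 35, plus 25-minute gap → minute 60), lysis can start at minute 60 and finishes at minute 90.
The centrifuge run waits on lysis (finishes minute 90, plus 20-minute gap → minute 110); sample prep (finishes minute 35). The latest of these is minute 110, which is the earliest the centrifuge run can start.

110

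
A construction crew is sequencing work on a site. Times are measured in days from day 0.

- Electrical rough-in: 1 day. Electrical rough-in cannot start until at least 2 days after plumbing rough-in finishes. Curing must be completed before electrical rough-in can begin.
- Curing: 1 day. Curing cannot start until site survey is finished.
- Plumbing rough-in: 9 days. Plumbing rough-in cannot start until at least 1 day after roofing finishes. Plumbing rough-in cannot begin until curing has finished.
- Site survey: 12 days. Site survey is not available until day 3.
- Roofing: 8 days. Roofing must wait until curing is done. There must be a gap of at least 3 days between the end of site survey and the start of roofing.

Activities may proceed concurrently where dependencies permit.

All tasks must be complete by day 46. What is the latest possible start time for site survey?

10

Nothing follows electrical rough-in; the deadline of day 46 is its only limit. It must start by 46 − 1 = day 45.
Since electrical rough-in (must start by day 45, minus 2-day gap → day 43) depends on it, plumbing rough-in must finish by day 43. Backing off its 9-day duration gives a latest start of day 34.
Since plumbing rough-in (must start by day 34, minus 1-day gap → day 33) depends on it, roofing must finish by day 33. Backing off its 8-day duration gives a latest start of day 25.
Curing feeds roofing (must start by day 25); plumbing rough-in (must start by day 34); electrical rough-in (must start by day 45). Taking the minimum, curing must finish by day 25 and start by 25 − 1 = day 24.
Site survey must finish in time for curing (must start by day 24); roofing (must start by day 25, minus 3-day gap → day 22). The tightest is day 22, so site survey must start by 22 − 12 = day 10.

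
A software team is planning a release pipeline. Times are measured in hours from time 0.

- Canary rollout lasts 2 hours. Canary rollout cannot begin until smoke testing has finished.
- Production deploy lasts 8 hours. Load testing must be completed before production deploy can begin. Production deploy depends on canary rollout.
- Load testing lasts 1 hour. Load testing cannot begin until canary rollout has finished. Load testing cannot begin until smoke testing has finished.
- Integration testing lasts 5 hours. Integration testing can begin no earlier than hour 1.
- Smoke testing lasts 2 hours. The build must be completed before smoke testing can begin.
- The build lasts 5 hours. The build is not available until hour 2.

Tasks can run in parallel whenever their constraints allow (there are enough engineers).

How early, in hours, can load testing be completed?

12

After its own release at hour 2, the build can start at hour 2 and finishes at hour 7.
After the build (finishes hour 7), smoke testing can start at hour 7 and finishes at hour 9.
Canary rollout cannot begin until smoke testing (finishes hour 9). It runs from hour 9 to 9 + 2 = hour 11.
Load testing cannot start until canary rollout (finishes hour 11); smoke testing (finishes hour 9). The controlling bound is hour 11, so load testing finishes at 11 + 1 = hour 12.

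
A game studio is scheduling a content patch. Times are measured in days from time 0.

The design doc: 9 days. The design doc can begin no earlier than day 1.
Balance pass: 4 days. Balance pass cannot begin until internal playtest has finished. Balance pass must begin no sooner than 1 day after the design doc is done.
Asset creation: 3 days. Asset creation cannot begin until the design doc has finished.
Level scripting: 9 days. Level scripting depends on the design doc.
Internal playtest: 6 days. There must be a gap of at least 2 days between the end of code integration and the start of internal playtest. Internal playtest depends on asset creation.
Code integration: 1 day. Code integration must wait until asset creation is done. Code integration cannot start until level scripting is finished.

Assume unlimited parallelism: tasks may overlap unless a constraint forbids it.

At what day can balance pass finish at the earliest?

32

The design doc cannot begin until its own release at day 1. It runs from day 1 to 1 + 9 = day 10.
Level scripting waits on the design doc (finishes day 10), so it starts at day 10 and finishes at 10 + 9 = day 19.
After the design doc (finishes day 10), asset creation can start at day 10 and finishes at day 13.
Code integration needs all of asset creation (finishes day 13); level scripting (finishes day 19). That puts its earliest start at day 19; it finishes at 19 + 1 = day 20.
Internal playtest needs all of code integration (finishes day 20, plus 2-day gap → day 22); asset creation (finishes day 13). That puts its earliest start at day 22; it finishes at 22 + 6 = day 28.
Balance pass needs all of internal playtest (finishes day 28); the design doc (finishes day 10, plus 1-day gap → day 11). That puts its earliest start at day 28; it finishes at 28 + 4 = day 32.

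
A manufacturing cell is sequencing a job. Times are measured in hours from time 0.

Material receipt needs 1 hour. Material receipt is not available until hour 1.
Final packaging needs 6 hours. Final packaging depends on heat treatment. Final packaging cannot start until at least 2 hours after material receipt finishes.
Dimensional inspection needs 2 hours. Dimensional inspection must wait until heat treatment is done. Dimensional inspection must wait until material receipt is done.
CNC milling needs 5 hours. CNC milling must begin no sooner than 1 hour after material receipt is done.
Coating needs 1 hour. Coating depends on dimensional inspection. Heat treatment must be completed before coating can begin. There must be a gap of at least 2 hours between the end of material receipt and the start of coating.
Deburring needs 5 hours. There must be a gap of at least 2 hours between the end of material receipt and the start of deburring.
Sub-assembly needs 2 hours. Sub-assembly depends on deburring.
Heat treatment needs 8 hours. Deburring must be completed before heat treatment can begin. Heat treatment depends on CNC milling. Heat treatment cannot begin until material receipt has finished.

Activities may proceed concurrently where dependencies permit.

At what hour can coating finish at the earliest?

20

Material receipt cannot begin until its own release at hour 1. It runs from hour 1 to 1 + 1 = hour 2.
CNC milling cannot begin until material receipt (finishes hour 2, plus 1-hour gap → hour 3). It runs from hour 3 to 3 + 5 = hour 8.
Deburring cannot begin until material receipt (finishes hour 2, plus 2-hour gap → hour 4). It runs from hour 4 to 4 + 5 = hour 9.
Heat treatment needs all of deburring (finishes hour 9); CNC milling (finishes hour 8); material receipt (finishes hour 2). That puts its earliest start at hour 9; it finishes at 9 + 8 = hour 17.
Dimensional inspection has to wait for heat treatment (finishes hour 17); material receipt (finishes hour 2). The latest of these is hour 17, so dimensional inspection runs hour 17 to 17 + 2 = hour 19.
For coating: dimensional inspection (finishes hour 19); heat treatment (finishes hour 17); material receipt (finishes hour 2, plus 2-hour gap → hour 4). Taking the maximum gives a start of hour 19, and it finishes at 19 + 1 = hour 20.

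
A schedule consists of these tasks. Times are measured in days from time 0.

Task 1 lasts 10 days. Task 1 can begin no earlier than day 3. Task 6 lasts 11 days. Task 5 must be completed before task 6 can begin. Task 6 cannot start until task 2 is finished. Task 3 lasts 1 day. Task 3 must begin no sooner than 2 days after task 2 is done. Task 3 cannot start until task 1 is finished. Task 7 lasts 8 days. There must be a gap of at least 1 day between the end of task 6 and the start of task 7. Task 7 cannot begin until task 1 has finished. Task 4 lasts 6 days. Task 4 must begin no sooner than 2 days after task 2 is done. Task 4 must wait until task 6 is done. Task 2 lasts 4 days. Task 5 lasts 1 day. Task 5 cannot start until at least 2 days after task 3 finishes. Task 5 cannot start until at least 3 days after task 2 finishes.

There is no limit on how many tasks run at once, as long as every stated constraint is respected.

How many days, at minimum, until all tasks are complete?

37

Task 2 can start immediately at day 0; it finishes at day 4.
After its own release at day 3, task 1 can start at day 3 and finishes at day 13.
For task 3: task 2 (finishes day 4, plus 2-day gap → day 6); task 1 (finishes day 13). Taking the maximum gives a start of day 13, and it finishes at 13 + 1 = day 14.
Task 5 needs all of task 3 (finishes day 14, plus 2-day gap → day 16); task 2 (finishes day 4, plus 3-day gap → day 7). That puts its earliest start at day 16; it finishes at 16 + 1 = day 17.
Task 6 has to wait for task 5 (finishes day 17); task 2 (finishes day 4). The latest of these is day 17, so task 6 runs day 17 to 17 + 11 = day 28.
Task 7 needs all of task 6 (finishes day 28, plus 1-day gap → day 29); task 1 (finishes day 13). That puts its earliest start at day 29; it finishes at 29 + 8 = day 37.
For task 4: task 2 (finishes day 4, plus 2-day gap → day 6); task 6 (finishes day 28). Taking the maximum gives a start of day 28, and it finishes at 28 + 6 = day 34.
All tasks are finished once the last one completes. Finish times: Task 1 at 13, Task 2 at 4, Task 3 at 14, Task 4 at 34, Task 5 at 17, Task 6 at 28, Task 7 at 37. The latest is day 37.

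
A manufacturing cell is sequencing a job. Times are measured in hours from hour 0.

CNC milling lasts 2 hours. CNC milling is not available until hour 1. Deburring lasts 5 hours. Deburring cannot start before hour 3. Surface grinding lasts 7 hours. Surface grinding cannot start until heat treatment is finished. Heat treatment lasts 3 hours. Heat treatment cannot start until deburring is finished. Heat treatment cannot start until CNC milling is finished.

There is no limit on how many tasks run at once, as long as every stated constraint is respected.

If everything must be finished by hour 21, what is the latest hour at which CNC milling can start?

To finish by hour 21, surface grinding (duration 7) must start no later than hour 14.
Heat treatment feeds into surface grinding (must start by hour 14); so heat treatment must finish by hour 14 and therefore start by hour 11.
CNC milling has to be done before heat treatment (must start by hour 11). That means finishing by hour 11, i.e. starting by 11 − 2 = hour 9.

9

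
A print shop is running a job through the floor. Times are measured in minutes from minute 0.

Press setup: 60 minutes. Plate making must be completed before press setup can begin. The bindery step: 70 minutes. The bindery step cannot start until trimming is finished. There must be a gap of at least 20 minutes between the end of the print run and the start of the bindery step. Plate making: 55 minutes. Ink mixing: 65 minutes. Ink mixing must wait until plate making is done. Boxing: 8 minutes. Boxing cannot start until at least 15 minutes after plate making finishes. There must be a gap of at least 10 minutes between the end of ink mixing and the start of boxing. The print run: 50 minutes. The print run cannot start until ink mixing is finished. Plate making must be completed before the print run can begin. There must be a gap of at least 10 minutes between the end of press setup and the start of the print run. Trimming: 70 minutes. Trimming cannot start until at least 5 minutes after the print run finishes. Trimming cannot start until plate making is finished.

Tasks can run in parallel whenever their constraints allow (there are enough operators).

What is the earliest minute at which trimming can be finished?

Plate making can start immediately at minute 0; it finishes at minute 55.
After plate making (finishes minute 55), press setup can start at minute 55 and finishes at minute 115.
Ink mixing waits on plate making (finishes minute 55), so it starts at minute 55 and finishes at 55 + 65 = minute 120.
For the print run: ink mixing (finishes minute 120); plate making (finishes minute 55); press setup (finishes minute 115, plus 10-minute gap → minute 125). Taking the maximum gives a start of minute 125, and it finishes at 125 + 50 = minute 175.
Trimming needs all of the print run (finishes minute 175, plus 5-minute gap → minute 180); plate making (finishes minute 55). That puts its earliest start at minute 180; it finishes at 180 + 70 = minute 250.

250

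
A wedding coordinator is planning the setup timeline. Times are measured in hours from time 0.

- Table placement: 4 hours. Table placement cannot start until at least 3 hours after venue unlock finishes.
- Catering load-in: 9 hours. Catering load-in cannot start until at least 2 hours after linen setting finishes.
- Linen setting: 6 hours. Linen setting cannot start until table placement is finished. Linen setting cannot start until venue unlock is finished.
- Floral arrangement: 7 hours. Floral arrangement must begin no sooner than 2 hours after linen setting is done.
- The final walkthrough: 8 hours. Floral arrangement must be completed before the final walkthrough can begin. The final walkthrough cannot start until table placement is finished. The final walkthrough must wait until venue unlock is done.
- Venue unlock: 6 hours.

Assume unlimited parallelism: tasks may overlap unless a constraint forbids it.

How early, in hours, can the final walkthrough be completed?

36

Venue unlock can start immediately at hour 0; it finishes at hour 6.
Table placement waits on venue unlock (finishes hour 6, plus 3-hour gap → hour 9), so it starts at hour 9 and finishes at 9 + 4 = hour 13.
Linen setting has to wait for table placement (finishes hour 13); venue unlock (finishes hour 6). The latest of these is hour 13, so linen setting runs hour 13 to 13 + 6 = hour 19.
Floral arrangement waits on linen setting (finishes hour 19, plus 2-hour gap → hour 21), so it starts at hour 21 and finishes at 21 + 7 = hour 28.
The final walkthrough has to wait for floral arrangement (finishes hour 28); table placement (finishes hour 13); venue unlock (finishes hour 6). The latest of these is hour 28, so the final walkthrough runs hour 28 to 28 + 8 = hour 36.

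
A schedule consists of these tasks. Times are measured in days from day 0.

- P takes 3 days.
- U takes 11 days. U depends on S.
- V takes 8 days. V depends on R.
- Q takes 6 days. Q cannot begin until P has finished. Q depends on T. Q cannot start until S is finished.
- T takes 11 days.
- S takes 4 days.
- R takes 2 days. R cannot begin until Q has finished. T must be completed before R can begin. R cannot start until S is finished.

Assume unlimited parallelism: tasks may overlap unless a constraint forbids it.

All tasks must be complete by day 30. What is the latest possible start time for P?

Nothing follows V; the deadline of day 30 is its only limit. It must start by 30 − 8 = day 22.
Since V (must start by day 22) depends on it, R must finish by day 22. Backing off its 2-day duration gives a latest start of day 20.
Since R (must start by day 20) depends on it, Q must finish by day 20. Backing off its 6-day duration gives a latest start of day 14.
P has to be done before Q (must start by day 14). That means finishing by day 14, i.e. starting by 14 − 3 = day 11.

11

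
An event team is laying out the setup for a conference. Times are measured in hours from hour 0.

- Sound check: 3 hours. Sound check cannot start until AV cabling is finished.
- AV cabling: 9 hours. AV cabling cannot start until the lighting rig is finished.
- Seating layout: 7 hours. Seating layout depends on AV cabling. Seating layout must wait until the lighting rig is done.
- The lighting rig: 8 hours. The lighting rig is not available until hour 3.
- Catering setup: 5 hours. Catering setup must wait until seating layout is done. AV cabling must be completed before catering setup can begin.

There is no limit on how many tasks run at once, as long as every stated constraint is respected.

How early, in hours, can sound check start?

The lighting rig waits on its own release at hour 3, so it starts at hour 3 and finishes at 3 + 8 = hour 11.
AV cabling cannot begin until the lighting rig (finishes hour 11). It runs from hour 11 to 11 + 9 = hour 20.
Sound check waits on AV cabling (finishes hour 20), so the earliest it can start is hour 20.

20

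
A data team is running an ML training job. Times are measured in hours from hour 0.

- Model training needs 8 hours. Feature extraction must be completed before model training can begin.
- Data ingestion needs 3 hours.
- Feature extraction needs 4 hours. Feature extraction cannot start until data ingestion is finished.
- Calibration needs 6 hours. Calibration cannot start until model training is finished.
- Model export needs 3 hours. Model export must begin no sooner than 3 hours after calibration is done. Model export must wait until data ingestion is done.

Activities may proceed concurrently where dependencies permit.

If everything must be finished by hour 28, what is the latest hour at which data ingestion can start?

Nothing follows model export; the deadline of hour 28 is its only limit. It must start by 28 − 3 = hour 25.
Calibration must finish before model export (must start by hour 25, minus 3-hour gap → hour 22). With a 6-hour duration, calibration must start by 22 − 6 = hour 16.
Model training feeds into calibration (must start by hour 16); so model training must finish by hour 16 and therefore start by hour 8.
Feature extraction must finish before model training (must start by hour 8). With a 4-hour duration, feature extraction must start by 8 − 4 = hour 4.
Data ingestion has several dependents: feature extraction (must start by hour 4); model export (must start by hour 25). The earliest of those limits is hour 4, so data ingestion must start by 4 − 3 = hour 1.

1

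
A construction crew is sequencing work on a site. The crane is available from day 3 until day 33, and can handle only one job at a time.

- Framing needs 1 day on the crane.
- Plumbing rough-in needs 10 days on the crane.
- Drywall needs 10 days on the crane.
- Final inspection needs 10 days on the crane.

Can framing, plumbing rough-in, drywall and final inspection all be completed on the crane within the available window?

The crane window is 33 − 3 = 30 days.
Running back to back, the jobs need 1 + 10 + 10 + 10 = 31 days on the crane.
Since 31 > 30, they cannot all fit.

No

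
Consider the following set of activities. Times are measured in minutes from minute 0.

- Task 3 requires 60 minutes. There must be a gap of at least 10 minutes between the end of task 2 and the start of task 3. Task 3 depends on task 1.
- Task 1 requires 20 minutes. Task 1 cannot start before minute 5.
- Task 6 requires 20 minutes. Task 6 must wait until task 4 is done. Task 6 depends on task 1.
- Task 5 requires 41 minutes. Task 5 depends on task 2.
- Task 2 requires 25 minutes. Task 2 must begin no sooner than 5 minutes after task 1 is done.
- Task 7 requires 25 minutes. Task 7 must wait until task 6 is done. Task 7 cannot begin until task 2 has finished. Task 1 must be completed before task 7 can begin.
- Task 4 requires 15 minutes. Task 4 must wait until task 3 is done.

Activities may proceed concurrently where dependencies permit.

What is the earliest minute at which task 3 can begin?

65

Task 1 waits on its own release at minute 5, so it starts at minute 5 and finishes at 5 + 20 = minute 25.
After task 1 (finishes minute 25, plus 5-minute gap → minute 30), task 2 can start at minute 30 and finishes at minute 55.
Task 3 waits on task 2 (finishes minute 55, plus 10-minute gap → minute 65); task 1 (finishes minute 25). The latest of these is minute 65, which is the earliest task 3 can start.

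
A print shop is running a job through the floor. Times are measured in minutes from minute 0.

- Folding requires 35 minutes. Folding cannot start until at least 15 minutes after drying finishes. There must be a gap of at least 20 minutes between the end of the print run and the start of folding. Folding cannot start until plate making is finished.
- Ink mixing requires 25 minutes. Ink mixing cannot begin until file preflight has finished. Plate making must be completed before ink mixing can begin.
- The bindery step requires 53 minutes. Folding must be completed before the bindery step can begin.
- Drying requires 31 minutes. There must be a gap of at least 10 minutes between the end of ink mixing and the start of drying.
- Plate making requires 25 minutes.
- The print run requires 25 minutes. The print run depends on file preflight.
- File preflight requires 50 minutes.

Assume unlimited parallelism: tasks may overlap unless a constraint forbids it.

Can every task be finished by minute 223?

Yes

Plate making can start immediately at minute 0; it finishes at minute 25.
File preflight has no prerequisites, so it starts at minute 0 and finishes at minute 50.
The print run cannot begin until file preflight (finishes minute 50). It runs from minute 50 to 50 + 25 = minute 75.
Ink mixing cannot start until file preflight (finishes minute 50); plate making (finishes minute 25). The controlling bound is minute 50, so ink mixing finishes at 50 + 25 = minute 75.
Drying waits on ink mixing (finishes minute 75, plus 10-minute gap → minute 85), so it starts at minute 85 and finishes at 85 + 31 = minute 116.
For folding: drying (finishes minute 116, plus 15-minute gap → minute 131); the print run (finishes minute 75, plus 20-minute gap → minute 95); plate making (finishes minute 25). Taking the maximum gives a start of minute 131, and it finishes at 131 + 35 = minute 166.
After folding (finishes minute 166), the bindery step can start at minute 166 and finishes at minute 219.
Every task is finished by minute 219, which is no later than the deadline of 223, so the schedule is feasible.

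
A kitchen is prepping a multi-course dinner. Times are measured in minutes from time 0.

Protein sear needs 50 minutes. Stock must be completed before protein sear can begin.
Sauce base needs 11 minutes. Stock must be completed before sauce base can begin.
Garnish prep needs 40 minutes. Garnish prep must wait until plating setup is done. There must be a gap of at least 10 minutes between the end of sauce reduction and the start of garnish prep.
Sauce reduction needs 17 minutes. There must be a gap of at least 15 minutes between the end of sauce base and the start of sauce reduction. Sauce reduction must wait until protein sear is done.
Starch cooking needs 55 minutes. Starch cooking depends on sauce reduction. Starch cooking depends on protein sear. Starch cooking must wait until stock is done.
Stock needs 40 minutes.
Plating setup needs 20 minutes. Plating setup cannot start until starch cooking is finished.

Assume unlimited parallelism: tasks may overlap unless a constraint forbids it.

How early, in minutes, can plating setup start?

Stock has no prerequisites, so it starts at minute 0 and finishes at minute 40.
Protein sear cannot begin until stock (finishes minute 40). It runs from minute 40 to 40 + 50 = minute 90.
After stock (finishes minute 40), sauce base can start at minute 40 and finishes at minute 51.
For sauce reduction: sauce base (finishes minute 51, plus 15-minute gap → minute 66); protein sear (finishes minute 90). Taking the maximum gives a start of minute 90, and it finishes at 90 + 17 = minute 107.
Starch cooking has to wait for sauce reduction (finishes minute 107); protein sear (finishes minute 90); stock (finishes minute 40). The latest of these is minute 107, so starch cooking runs minute 107 to 107 + 55 = minute 162.
Plating setup waits on starch cooking (finishes minute 162), so the earliest it can start is minute 162.

162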